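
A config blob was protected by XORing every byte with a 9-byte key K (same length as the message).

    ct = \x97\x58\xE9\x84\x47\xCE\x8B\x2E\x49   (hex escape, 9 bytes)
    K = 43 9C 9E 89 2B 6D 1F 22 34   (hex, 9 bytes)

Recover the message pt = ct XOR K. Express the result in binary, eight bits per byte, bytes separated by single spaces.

XOR is its own inverse, so applying the key byte-wise gives the result directly.
97 ^ 43 = d4
58 ^ 9c = c4
e9 ^ 9e = 77
84 ^ 89 = 0d
47 ^ 2b = 6c
ce ^ 6d = a3
8b ^ 1f = 94
2e ^ 22 = 0c
49 ^ 34 = 7d

11010100 11000100 01110111 00001101 01101100 10100011 10010100 00001100 01111101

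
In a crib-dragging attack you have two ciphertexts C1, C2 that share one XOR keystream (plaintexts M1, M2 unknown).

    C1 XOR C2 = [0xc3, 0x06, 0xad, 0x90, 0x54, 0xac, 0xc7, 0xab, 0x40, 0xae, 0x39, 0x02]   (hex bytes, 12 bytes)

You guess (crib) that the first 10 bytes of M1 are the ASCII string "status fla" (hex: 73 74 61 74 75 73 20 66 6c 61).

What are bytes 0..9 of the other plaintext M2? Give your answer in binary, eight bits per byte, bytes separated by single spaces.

10110000 01110010 11001100 11100100 00100001 11011111 11100111 11001101 00101100 11001111

Since C1 ⊕ C2 = M1 ⊕ M2, XORing with the guessed M1 bytes yields the corresponding M2 bytes: M2 = (C1 ⊕ C2) ⊕ M1.
195 ^ 115 = 176
  6 ^ 116 = 114
173 ^  97 = 204
144 ^ 116 = 228
 84 ^ 117 =  33
172 ^ 115 = 223
199 ^  32 = 231
171 ^ 102 = 205
 64 ^ 108 =  44
174 ^  97 = 207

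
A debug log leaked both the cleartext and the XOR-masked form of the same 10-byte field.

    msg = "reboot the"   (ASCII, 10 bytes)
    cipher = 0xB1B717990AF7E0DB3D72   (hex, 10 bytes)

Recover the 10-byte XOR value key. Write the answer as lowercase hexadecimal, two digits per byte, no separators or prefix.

c3d275f66583c0af5517

Since cipher = msg ⊕ key, XORing both sides with msg gives key = msg ⊕ cipher.
114 XOR 177 = 195
101 XOR 183 = 210
 98 XOR  23 = 117
111 XOR 153 = 246
111 XOR  10 = 101
116 XOR 247 = 131
 32 XOR 224 = 192
116 XOR 219 = 175
104 XOR  61 =  85
101 XOR 114 =  23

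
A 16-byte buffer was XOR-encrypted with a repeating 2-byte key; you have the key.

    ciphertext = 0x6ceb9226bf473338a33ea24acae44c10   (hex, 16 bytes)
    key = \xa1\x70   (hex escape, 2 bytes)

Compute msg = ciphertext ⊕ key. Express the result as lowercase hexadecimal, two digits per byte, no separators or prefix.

cd9b33561e379248024e033a6b94ed60

The 2-byte key repeats, so the effective keystream is a1 70 a1 70 a1 70 a1 70 a1 70 a1 70 a1 70 a1 70.
byte 0: 6c ^ a1 = cd
byte 1: eb ^ 70 = 9b
byte 2: 92 ^ a1 = 33
byte 3: 26 ^ 70 = 56
byte 4: bf ^ a1 = 1e
byte 5: 47 ^ 70 = 37
byte 6: 33 ^ a1 = 92
byte 7: 38 ^ 70 = 48
byte 8: a3 ^ a1 = 02
byte 9: 3e ^ 70 = 4e
byte 10: a2 ^ a1 = 03
byte 11: 4a ^ 70 = 3a
byte 12: ca ^ a1 = 6b
byte 13: e4 ^ 70 = 94
byte 14: 4c ^ a1 = ed
byte 15: 10 ^ 70 = 60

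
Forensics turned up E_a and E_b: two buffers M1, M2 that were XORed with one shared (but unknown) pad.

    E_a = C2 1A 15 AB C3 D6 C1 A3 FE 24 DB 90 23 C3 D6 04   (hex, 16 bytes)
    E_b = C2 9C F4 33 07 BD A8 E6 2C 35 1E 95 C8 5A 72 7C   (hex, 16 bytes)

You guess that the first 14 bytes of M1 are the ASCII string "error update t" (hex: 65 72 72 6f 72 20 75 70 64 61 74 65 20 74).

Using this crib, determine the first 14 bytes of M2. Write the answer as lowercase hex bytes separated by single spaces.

65 f4 93 f7 b6 4b 1c 35 b6 70 b1 60 cb ed

First, E_a ⊕ E_b = (M1 ⊕ K) ⊕ (M2 ⊕ K) = M1 ⊕ M2, so the key drops out. Then M2 = (M1 ⊕ M2) ⊕ M1 over the first 14 bytes.
byte 0: (c2 ^ c2) ^ 65 = 00 ^ 65 = 65
byte 1: (1a ^ 9c) ^ 72 = 86 ^ 72 = f4
byte 2: (15 ^ f4) ^ 72 = e1 ^ 72 = 93
byte 3: (ab ^ 33) ^ 6f = 98 ^ 6f = f7
byte 4: (c3 ^ 07) ^ 72 = c4 ^ 72 = b6
byte 5: (d6 ^ bd) ^ 20 = 6b ^ 20 = 4b
byte 6: (c1 ^ a8) ^ 75 = 69 ^ 75 = 1c
byte 7: (a3 ^ e6) ^ 70 = 45 ^ 70 = 35
byte 8: (fe ^ 2c) ^ 64 = d2 ^ 64 = b6
byte 9: (24 ^ 35) ^ 61 = 11 ^ 61 = 70
byte 10: (db ^ 1e) ^ 74 = c5 ^ 74 = b1
byte 11: (90 ^ 95) ^ 65 = 05 ^ 65 = 60
byte 12: (23 ^ c8) ^ 20 = eb ^ 20 = cb
byte 13: (c3 ^ 5a) ^ 74 = 99 ^ 74 = ed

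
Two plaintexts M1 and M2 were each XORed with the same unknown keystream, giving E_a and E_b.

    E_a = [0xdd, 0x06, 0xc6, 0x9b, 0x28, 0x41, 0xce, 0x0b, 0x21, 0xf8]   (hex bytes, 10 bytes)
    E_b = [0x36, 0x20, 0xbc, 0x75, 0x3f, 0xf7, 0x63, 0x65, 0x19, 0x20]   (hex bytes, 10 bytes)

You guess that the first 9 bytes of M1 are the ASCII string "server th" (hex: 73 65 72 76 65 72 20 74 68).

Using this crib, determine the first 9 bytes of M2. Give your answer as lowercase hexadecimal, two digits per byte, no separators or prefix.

First, E_a ⊕ E_b = (M1 ⊕ K) ⊕ (M2 ⊕ K) = M1 ⊕ M2, so the key drops out. Then M2 = (M1 ⊕ M2) ⊕ M1 over the first 9 bytes.
byte 0: (dd ⊕ 36) ⊕ 73 = eb ⊕ 73 = 98
byte 1: (06 ⊕ 20) ⊕ 65 = 26 ⊕ 65 = 43
byte 2: (c6 ⊕ bc) ⊕ 72 = 7a ⊕ 72 = 08
byte 3: (9b ⊕ 75) ⊕ 76 = ee ⊕ 76 = 98
byte 4: (28 ⊕ 3f) ⊕ 65 = 17 ⊕ 65 = 72
byte 5: (41 ⊕ f7) ⊕ 72 = b6 ⊕ 72 = c4
byte 6: (ce ⊕ 63) ⊕ 20 = ad ⊕ 20 = 8d
byte 7: (0b ⊕ 65) ⊕ 74 = 6e ⊕ 74 = 1a
byte 8: (21 ⊕ 19) ⊕ 68 = 38 ⊕ 68 = 50

9843089872c48d1a50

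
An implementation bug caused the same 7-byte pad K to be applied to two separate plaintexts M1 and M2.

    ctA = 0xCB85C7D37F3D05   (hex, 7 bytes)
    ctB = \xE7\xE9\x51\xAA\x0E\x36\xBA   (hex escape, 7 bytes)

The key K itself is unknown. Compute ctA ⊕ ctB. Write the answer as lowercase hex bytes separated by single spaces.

2c 6c 96 79 71 0b bf

ctA ⊕ ctB = (M1 ⊕ K) ⊕ (M2 ⊕ K) = M1 ⊕ M2 — the shared key cancels under XOR.
byte 0: cb XOR e7 = 2c
byte 1: 85 XOR e9 = 6c
byte 2: c7 XOR 51 = 96
byte 3: d3 XOR aa = 79
byte 4: 7f XOR 0e = 71
byte 5: 3d XOR 36 = 0b
byte 6: 05 XOR ba = bf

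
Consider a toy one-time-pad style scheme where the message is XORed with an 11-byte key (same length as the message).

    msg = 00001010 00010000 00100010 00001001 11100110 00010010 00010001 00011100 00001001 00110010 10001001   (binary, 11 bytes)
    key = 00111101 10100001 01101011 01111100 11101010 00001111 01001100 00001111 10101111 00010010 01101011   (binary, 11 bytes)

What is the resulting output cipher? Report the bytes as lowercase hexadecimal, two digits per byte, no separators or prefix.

37b149750c1d5d13a620e2

XOR is its own inverse, so applying the key byte-wise gives the result directly.
0a xor 3d = 37
10 xor a1 = b1
22 xor 6b = 49
09 xor 7c = 75
e6 xor ea = 0c
12 xor 0f = 1d
11 xor 4c = 5d
1c xor 0f = 13
09 xor af = a6
32 xor 12 = 20
89 xor 6b = e2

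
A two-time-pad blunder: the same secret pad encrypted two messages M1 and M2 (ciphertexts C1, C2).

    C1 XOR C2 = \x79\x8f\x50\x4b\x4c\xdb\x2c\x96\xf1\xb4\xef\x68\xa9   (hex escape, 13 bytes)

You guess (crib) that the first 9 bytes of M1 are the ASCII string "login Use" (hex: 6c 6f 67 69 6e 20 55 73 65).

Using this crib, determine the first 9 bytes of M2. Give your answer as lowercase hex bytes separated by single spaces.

15 e0 37 22 22 fb 79 e5 94

Since C1 ⊕ C2 = M1 ⊕ M2, XORing with the guessed M1 bytes yields the corresponding M2 bytes: M2 = (C1 ⊕ C2) ⊕ M1.
byte 0: 121 ^ 108 =  21
byte 1: 143 ^ 111 = 224
byte 2:  80 ^ 103 =  55
byte 3:  75 ^ 105 =  34
byte 4:  76 ^ 110 =  34
byte 5: 219 ^  32 = 251
byte 6:  44 ^  85 = 121
byte 7: 150 ^ 115 = 229
byte 8: 241 ^ 101 = 148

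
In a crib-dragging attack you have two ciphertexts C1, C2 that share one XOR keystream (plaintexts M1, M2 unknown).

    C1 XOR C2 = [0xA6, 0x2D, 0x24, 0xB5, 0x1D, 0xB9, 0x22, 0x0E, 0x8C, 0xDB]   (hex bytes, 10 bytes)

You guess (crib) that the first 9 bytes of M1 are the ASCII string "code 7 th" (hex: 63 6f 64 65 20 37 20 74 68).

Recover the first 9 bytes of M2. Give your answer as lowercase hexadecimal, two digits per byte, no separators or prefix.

c54240d03d8e027ae4

Since C1 ⊕ C2 = M1 ⊕ M2, XORing with the guessed M1 bytes yields the corresponding M2 bytes: M2 = (C1 ⊕ C2) ⊕ M1.
166 xor  99 = 197
 45 xor 111 =  66
 36 xor 100 =  64
181 xor 101 = 208
 29 xor  32 =  61
185 xor  55 = 142
 34 xor  32 =   2
 14 xor 116 = 122
140 xor 104 = 228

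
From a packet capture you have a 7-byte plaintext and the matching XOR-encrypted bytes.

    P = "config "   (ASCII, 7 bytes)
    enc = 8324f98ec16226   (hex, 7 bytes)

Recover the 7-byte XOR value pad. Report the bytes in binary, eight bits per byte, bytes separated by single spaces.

11100000 01001011 10010111 11101000 10101000 00000101 00000110

Since enc = P ⊕ pad, XORing both sides with P gives pad = P ⊕ enc.
byte 0:  99 ⊕ 131 = 224
byte 1: 111 ⊕  36 =  75
byte 2: 110 ⊕ 249 = 151
byte 3: 102 ⊕ 142 = 232
byte 4: 105 ⊕ 193 = 168
byte 5: 103 ⊕  98 =   5
byte 6:  32 ⊕  38 =   6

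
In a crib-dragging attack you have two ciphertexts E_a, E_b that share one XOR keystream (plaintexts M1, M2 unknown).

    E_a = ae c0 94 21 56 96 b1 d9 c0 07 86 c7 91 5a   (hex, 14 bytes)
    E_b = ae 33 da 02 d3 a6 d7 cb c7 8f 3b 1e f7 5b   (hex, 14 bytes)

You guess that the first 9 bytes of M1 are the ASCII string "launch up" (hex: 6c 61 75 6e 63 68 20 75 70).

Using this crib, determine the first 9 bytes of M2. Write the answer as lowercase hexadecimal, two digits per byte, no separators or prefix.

First, E_a ⊕ E_b = (M1 ⊕ K) ⊕ (M2 ⊕ K) = M1 ⊕ M2, so the key drops out. Then M2 = (M1 ⊕ M2) ⊕ M1 over the first 9 bytes.
byte 0: (ae xor ae) xor 6c = 00 xor 6c = 6c
byte 1: (c0 xor 33) xor 61 = f3 xor 61 = 92
byte 2: (94 xor da) xor 75 = 4e xor 75 = 3b
byte 3: (21 xor 02) xor 6e = 23 xor 6e = 4d
byte 4: (56 xor d3) xor 63 = 85 xor 63 = e6
byte 5: (96 xor a6) xor 68 = 30 xor 68 = 58
byte 6: (b1 xor d7) xor 20 = 66 xor 20 = 46
byte 7: (d9 xor cb) xor 75 = 12 xor 75 = 67
byte 8: (c0 xor c7) xor 70 = 07 xor 70 = 77

6c923b4de658466777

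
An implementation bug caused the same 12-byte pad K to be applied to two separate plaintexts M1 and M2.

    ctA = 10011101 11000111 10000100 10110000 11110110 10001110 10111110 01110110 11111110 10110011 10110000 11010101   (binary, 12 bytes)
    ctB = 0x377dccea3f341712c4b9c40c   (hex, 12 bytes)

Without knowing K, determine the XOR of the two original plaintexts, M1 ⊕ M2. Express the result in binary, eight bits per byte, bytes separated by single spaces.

10101010 10111010 01001000 01011010 11001001 10111010 10101001 01100100 00111010 00001010 01110100 11011001

ctA ⊕ ctB = (M1 ⊕ K) ⊕ (M2 ⊕ K) = M1 ⊕ M2 — the shared key cancels under XOR.
157 XOR  55 = 170
199 XOR 125 = 186
132 XOR 204 =  72
176 XOR 234 =  90
246 XOR  63 = 201
142 XOR  52 = 186
190 XOR  23 = 169
118 XOR  18 = 100
254 XOR 196 =  58
179 XOR 185 =  10
176 XOR 196 = 116
213 XOR  12 = 217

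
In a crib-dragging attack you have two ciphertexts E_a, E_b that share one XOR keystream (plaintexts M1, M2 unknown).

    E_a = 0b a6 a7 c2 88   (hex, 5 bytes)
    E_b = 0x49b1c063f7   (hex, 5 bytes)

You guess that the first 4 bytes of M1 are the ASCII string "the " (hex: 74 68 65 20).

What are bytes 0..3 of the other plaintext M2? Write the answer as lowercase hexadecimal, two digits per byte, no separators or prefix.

367f0281

First, E_a ⊕ E_b = (M1 ⊕ K) ⊕ (M2 ⊕ K) = M1 ⊕ M2, so the key drops out. Then M2 = (M1 ⊕ M2) ⊕ M1 over the first 4 bytes.
byte 0: (0b XOR 49) XOR 74 = 42 XOR 74 = 36
byte 1: (a6 XOR b1) XOR 68 = 17 XOR 68 = 7f
byte 2: (a7 XOR c0) XOR 65 = 67 XOR 65 = 02
byte 3: (c2 XOR 63) XOR 20 = a1 XOR 20 = 81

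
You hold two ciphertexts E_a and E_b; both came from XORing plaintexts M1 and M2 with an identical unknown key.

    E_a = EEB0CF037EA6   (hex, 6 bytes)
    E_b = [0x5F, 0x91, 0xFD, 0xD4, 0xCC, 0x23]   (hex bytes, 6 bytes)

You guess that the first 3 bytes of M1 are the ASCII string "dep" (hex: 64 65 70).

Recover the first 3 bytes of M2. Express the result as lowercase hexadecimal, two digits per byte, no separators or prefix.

First, E_a ⊕ E_b = (M1 ⊕ K) ⊕ (M2 ⊕ K) = M1 ⊕ M2, so the key drops out. Then M2 = (M1 ⊕ M2) ⊕ M1 over the first 3 bytes.
byte 0: (ee xor 5f) xor 64 = b1 xor 64 = d5
byte 1: (b0 xor 91) xor 65 = 21 xor 65 = 44
byte 2: (cf xor fd) xor 70 = 32 xor 70 = 42

d54442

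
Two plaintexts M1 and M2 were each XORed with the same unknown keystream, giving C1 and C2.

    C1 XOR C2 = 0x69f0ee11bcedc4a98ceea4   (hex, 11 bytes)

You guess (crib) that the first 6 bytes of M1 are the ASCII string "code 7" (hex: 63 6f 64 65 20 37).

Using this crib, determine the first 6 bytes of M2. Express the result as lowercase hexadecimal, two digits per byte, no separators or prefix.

0a9f8a749cda

Since C1 ⊕ C2 = M1 ⊕ M2, XORing with the guessed M1 bytes yields the corresponding M2 bytes: M2 = (C1 ⊕ C2) ⊕ M1.
69 ⊕ 63 = 0a
f0 ⊕ 6f = 9f
ee ⊕ 64 = 8a
11 ⊕ 65 = 74
bc ⊕ 20 = 9c
ed ⊕ 37 = da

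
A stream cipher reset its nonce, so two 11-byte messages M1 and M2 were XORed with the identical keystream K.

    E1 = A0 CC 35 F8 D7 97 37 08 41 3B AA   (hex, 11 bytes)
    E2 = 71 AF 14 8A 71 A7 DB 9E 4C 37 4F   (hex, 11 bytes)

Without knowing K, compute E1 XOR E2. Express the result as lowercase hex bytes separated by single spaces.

d1 63 21 72 a6 30 ec 96 0d 0c e5

E1 ⊕ E2 = (M1 ⊕ K) ⊕ (M2 ⊕ K) = M1 ⊕ M2 — the shared key cancels under XOR.
10100000 XOR 01110001 = 11010001
11001100 XOR 10101111 = 01100011
00110101 XOR 00010100 = 00100001
11111000 XOR 10001010 = 01110010
11010111 XOR 01110001 = 10100110
10010111 XOR 10100111 = 00110000
00110111 XOR 11011011 = 11101100
00001000 XOR 10011110 = 10010110
01000001 XOR 01001100 = 00001101
00111011 XOR 00110111 = 00001100
10101010 XOR 01001111 = 11100101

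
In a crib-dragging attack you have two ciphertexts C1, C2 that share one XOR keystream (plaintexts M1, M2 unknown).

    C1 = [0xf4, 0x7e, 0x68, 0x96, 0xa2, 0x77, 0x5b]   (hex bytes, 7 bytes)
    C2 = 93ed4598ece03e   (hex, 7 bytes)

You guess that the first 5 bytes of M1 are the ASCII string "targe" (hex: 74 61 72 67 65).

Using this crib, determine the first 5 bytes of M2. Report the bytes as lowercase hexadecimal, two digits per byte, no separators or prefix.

First, C1 ⊕ C2 = (M1 ⊕ K) ⊕ (M2 ⊕ K) = M1 ⊕ M2, so the key drops out. Then M2 = (M1 ⊕ M2) ⊕ M1 over the first 5 bytes.
byte 0: (f4 XOR 93) XOR 74 = 67 XOR 74 = 13
byte 1: (7e XOR ed) XOR 61 = 93 XOR 61 = f2
byte 2: (68 XOR 45) XOR 72 = 2d XOR 72 = 5f
byte 3: (96 XOR 98) XOR 67 = 0e XOR 67 = 69
byte 4: (a2 XOR ec) XOR 65 = 4e XOR 65 = 2b

13f25f692b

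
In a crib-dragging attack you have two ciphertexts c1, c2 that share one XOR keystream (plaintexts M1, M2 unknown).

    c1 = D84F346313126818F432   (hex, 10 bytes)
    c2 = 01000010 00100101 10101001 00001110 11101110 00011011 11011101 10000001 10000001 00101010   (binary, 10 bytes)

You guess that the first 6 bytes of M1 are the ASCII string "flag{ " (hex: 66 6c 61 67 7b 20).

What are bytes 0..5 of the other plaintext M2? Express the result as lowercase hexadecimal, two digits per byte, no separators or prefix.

First, c1 ⊕ c2 = (M1 ⊕ K) ⊕ (M2 ⊕ K) = M1 ⊕ M2, so the key drops out. Then M2 = (M1 ⊕ M2) ⊕ M1 over the first 6 bytes.
byte 0: (d8 ⊕ 42) ⊕ 66 = 9a ⊕ 66 = fc
byte 1: (4f ⊕ 25) ⊕ 6c = 6a ⊕ 6c = 06
byte 2: (34 ⊕ a9) ⊕ 61 = 9d ⊕ 61 = fc
byte 3: (63 ⊕ 0e) ⊕ 67 = 6d ⊕ 67 = 0a
byte 4: (13 ⊕ ee) ⊕ 7b = fd ⊕ 7b = 86
byte 5: (12 ⊕ 1b) ⊕ 20 = 09 ⊕ 20 = 29

fc06fc0a8629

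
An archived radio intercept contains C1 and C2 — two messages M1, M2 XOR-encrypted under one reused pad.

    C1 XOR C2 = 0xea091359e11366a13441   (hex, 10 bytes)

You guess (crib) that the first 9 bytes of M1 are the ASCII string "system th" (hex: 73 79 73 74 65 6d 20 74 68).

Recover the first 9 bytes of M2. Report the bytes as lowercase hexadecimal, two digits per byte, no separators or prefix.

Since C1 ⊕ C2 = M1 ⊕ M2, XORing with the guessed M1 bytes yields the corresponding M2 bytes: M2 = (C1 ⊕ C2) ⊕ M1.
234 xor 115 = 153
  9 xor 121 = 112
 19 xor 115 =  96
 89 xor 116 =  45
225 xor 101 = 132
 19 xor 109 = 126
102 xor  32 =  70
161 xor 116 = 213
 52 xor 104 =  92

9970602d847e46d55c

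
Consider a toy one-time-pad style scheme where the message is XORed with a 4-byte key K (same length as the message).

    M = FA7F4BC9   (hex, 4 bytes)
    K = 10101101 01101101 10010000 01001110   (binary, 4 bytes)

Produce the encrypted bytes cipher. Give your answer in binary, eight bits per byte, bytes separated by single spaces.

fa ⊕ ad = 57
7f ⊕ 6d = 12
4b ⊕ 90 = db
c9 ⊕ 4e = 87

01010111 00010010 11011011 10000111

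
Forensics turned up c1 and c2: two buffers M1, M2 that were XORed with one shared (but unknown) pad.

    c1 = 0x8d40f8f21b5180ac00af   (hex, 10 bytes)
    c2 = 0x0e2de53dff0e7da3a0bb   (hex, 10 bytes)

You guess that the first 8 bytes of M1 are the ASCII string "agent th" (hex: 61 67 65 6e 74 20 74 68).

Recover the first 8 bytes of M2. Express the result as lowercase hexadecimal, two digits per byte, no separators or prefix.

First, c1 ⊕ c2 = (M1 ⊕ K) ⊕ (M2 ⊕ K) = M1 ⊕ M2, so the key drops out. Then M2 = (M1 ⊕ M2) ⊕ M1 over the first 8 bytes.
byte 0: (8d XOR 0e) XOR 61 = 83 XOR 61 = e2
byte 1: (40 XOR 2d) XOR 67 = 6d XOR 67 = 0a
byte 2: (f8 XOR e5) XOR 65 = 1d XOR 65 = 78
byte 3: (f2 XOR 3d) XOR 6e = cf XOR 6e = a1
byte 4: (1b XOR ff) XOR 74 = e4 XOR 74 = 90
byte 5: (51 XOR 0e) XOR 20 = 5f XOR 20 = 7f
byte 6: (80 XOR 7d) XOR 74 = fd XOR 74 = 89
byte 7: (ac XOR a3) XOR 68 = 0f XOR 68 = 67

e20a78a1907f8967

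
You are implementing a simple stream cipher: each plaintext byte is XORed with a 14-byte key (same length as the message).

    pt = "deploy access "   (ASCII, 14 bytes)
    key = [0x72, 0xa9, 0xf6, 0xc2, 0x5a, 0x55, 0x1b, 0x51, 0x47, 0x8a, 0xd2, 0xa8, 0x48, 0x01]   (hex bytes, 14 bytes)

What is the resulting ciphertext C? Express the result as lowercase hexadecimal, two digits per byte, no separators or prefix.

16cc86ae352c3b3024e9b7db3b21

XOR is its own inverse, so applying the key byte-wise gives the result directly.
64 ^ 72 = 16
65 ^ a9 = cc
70 ^ f6 = 86
6c ^ c2 = ae
6f ^ 5a = 35
79 ^ 55 = 2c
20 ^ 1b = 3b
61 ^ 51 = 30
63 ^ 47 = 24
63 ^ 8a = e9
65 ^ d2 = b7
73 ^ a8 = db
73 ^ 48 = 3b
20 ^ 01 = 21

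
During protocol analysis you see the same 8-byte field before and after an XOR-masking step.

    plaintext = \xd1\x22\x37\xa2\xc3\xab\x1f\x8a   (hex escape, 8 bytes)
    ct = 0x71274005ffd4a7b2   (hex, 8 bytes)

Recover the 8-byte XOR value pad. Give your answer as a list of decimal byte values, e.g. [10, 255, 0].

Since ct = plaintext ⊕ pad, XORing both sides with plaintext gives pad = plaintext ⊕ ct.
byte 0: d1 XOR 71 = a0
byte 1: 22 XOR 27 = 05
byte 2: 37 XOR 40 = 77
byte 3: a2 XOR 05 = a7
byte 4: c3 XOR ff = 3c
byte 5: ab XOR d4 = 7f
byte 6: 1f XOR a7 = b8
byte 7: 8a XOR b2 = 38

[160, 5, 119, 167, 60, 127, 184, 56]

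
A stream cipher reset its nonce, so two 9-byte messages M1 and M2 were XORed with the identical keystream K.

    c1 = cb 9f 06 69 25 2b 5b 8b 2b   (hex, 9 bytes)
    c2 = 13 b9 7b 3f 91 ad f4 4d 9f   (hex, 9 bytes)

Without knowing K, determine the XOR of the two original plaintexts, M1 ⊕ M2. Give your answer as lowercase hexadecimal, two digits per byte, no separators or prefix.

c1 ⊕ c2 = (M1 ⊕ K) ⊕ (M2 ⊕ K) = M1 ⊕ M2 — the shared key cancels under XOR.
cb xor 13 = d8
9f xor b9 = 26
06 xor 7b = 7d
69 xor 3f = 56
25 xor 91 = b4
2b xor ad = 86
5b xor f4 = af
8b xor 4d = c6
2b xor 9f = b4

d8267d56b486afc6b4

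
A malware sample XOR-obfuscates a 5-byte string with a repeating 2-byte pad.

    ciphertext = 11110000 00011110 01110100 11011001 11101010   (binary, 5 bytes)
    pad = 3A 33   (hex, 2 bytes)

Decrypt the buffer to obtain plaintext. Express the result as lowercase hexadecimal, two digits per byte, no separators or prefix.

ca2d4eead0

The 2-byte key repeats, so the effective keystream is 3a 33 3a 33 3a.
byte 0: 240 xor  58 = 202
byte 1:  30 xor  51 =  45
byte 2: 116 xor  58 =  78
byte 3: 217 xor  51 = 234
byte 4: 234 xor  58 = 208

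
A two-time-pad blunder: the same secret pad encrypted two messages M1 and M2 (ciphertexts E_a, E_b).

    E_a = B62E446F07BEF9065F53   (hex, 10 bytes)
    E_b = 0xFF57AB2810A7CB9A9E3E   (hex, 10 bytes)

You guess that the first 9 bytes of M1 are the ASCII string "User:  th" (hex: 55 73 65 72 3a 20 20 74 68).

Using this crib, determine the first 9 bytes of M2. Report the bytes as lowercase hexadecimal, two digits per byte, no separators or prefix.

First, E_a ⊕ E_b = (M1 ⊕ K) ⊕ (M2 ⊕ K) = M1 ⊕ M2, so the key drops out. Then M2 = (M1 ⊕ M2) ⊕ M1 over the first 9 bytes.
byte 0: (b6 XOR ff) XOR 55 = 49 XOR 55 = 1c
byte 1: (2e XOR 57) XOR 73 = 79 XOR 73 = 0a
byte 2: (44 XOR ab) XOR 65 = ef XOR 65 = 8a
byte 3: (6f XOR 28) XOR 72 = 47 XOR 72 = 35
byte 4: (07 XOR 10) XOR 3a = 17 XOR 3a = 2d
byte 5: (be XOR a7) XOR 20 = 19 XOR 20 = 39
byte 6: (f9 XOR cb) XOR 20 = 32 XOR 20 = 12
byte 7: (06 XOR 9a) XOR 74 = 9c XOR 74 = e8
byte 8: (5f XOR 9e) XOR 68 = c1 XOR 68 = a9

1c0a8a352d3912e8a9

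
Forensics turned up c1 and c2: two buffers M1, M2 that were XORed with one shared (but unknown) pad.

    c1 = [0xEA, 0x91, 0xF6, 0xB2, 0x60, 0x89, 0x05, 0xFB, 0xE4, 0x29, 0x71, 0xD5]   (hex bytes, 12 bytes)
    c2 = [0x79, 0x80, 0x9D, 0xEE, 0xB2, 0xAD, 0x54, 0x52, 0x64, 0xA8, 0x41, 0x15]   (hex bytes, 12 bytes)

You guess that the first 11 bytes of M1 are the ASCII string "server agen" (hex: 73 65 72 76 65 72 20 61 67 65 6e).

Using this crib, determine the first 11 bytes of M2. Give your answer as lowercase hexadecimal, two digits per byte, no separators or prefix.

e074192ab75671c8e7e45e

First, c1 ⊕ c2 = (M1 ⊕ K) ⊕ (M2 ⊕ K) = M1 ⊕ M2, so the key drops out. Then M2 = (M1 ⊕ M2) ⊕ M1 over the first 11 bytes.
byte 0: (ea xor 79) xor 73 = 93 xor 73 = e0
byte 1: (91 xor 80) xor 65 = 11 xor 65 = 74
byte 2: (f6 xor 9d) xor 72 = 6b xor 72 = 19
byte 3: (b2 xor ee) xor 76 = 5c xor 76 = 2a
byte 4: (60 xor b2) xor 65 = d2 xor 65 = b7
byte 5: (89 xor ad) xor 72 = 24 xor 72 = 56
byte 6: (05 xor 54) xor 20 = 51 xor 20 = 71
byte 7: (fb xor 52) xor 61 = a9 xor 61 = c8
byte 8: (e4 xor 64) xor 67 = 80 xor 67 = e7
byte 9: (29 xor a8) xor 65 = 81 xor 65 = e4
byte 10: (71 xor 41) xor 6e = 30 xor 6e = 5e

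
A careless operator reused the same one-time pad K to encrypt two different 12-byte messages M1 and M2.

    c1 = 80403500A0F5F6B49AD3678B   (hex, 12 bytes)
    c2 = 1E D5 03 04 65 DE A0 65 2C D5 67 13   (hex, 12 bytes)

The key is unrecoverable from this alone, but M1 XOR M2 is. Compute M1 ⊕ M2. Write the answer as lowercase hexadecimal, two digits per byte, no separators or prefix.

9e953604c52b56d1b6060098

c1 ⊕ c2 = (M1 ⊕ K) ⊕ (M2 ⊕ K) = M1 ⊕ M2 — the shared key cancels under XOR.
128 xor  30 = 158
 64 xor 213 = 149
 53 xor   3 =  54
  0 xor   4 =   4
160 xor 101 = 197
245 xor 222 =  43
246 xor 160 =  86
180 xor 101 = 209
154 xor  44 = 182
211 xor 213 =   6
103 xor 103 =   0
139 xor  19 = 152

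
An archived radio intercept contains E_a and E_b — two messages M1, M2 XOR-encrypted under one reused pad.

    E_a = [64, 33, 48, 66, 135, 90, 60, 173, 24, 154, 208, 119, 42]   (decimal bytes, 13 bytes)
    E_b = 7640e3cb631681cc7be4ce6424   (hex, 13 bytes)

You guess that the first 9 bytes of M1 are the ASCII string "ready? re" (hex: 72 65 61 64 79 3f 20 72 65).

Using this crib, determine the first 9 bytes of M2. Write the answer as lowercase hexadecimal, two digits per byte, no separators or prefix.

First, E_a ⊕ E_b = (M1 ⊕ K) ⊕ (M2 ⊕ K) = M1 ⊕ M2, so the key drops out. Then M2 = (M1 ⊕ M2) ⊕ M1 over the first 9 bytes.
byte 0: (40 xor 76) xor 72 = 36 xor 72 = 44
byte 1: (21 xor 40) xor 65 = 61 xor 65 = 04
byte 2: (30 xor e3) xor 61 = d3 xor 61 = b2
byte 3: (42 xor cb) xor 64 = 89 xor 64 = ed
byte 4: (87 xor 63) xor 79 = e4 xor 79 = 9d
byte 5: (5a xor 16) xor 3f = 4c xor 3f = 73
byte 6: (3c xor 81) xor 20 = bd xor 20 = 9d
byte 7: (ad xor cc) xor 72 = 61 xor 72 = 13
byte 8: (18 xor 7b) xor 65 = 63 xor 65 = 06

4404b2ed9d739d1306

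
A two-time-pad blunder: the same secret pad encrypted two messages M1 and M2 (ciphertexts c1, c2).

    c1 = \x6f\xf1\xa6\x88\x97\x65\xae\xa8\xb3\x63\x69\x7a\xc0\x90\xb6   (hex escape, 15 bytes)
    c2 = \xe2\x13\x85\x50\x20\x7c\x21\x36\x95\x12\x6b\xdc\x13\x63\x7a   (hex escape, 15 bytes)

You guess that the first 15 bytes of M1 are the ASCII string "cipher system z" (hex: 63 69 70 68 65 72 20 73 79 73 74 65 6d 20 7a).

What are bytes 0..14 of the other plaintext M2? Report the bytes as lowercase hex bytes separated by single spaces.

First, c1 ⊕ c2 = (M1 ⊕ K) ⊕ (M2 ⊕ K) = M1 ⊕ M2, so the key drops out. Then M2 = (M1 ⊕ M2) ⊕ M1 over the first 15 bytes.
byte 0: (6f ^ e2) ^ 63 = 8d ^ 63 = ee
byte 1: (f1 ^ 13) ^ 69 = e2 ^ 69 = 8b
byte 2: (a6 ^ 85) ^ 70 = 23 ^ 70 = 53
byte 3: (88 ^ 50) ^ 68 = d8 ^ 68 = b0
byte 4: (97 ^ 20) ^ 65 = b7 ^ 65 = d2
byte 5: (65 ^ 7c) ^ 72 = 19 ^ 72 = 6b
byte 6: (ae ^ 21) ^ 20 = 8f ^ 20 = af
byte 7: (a8 ^ 36) ^ 73 = 9e ^ 73 = ed
byte 8: (b3 ^ 95) ^ 79 = 26 ^ 79 = 5f
byte 9: (63 ^ 12) ^ 73 = 71 ^ 73 = 02
byte 10: (69 ^ 6b) ^ 74 = 02 ^ 74 = 76
byte 11: (7a ^ dc) ^ 65 = a6 ^ 65 = c3
byte 12: (c0 ^ 13) ^ 6d = d3 ^ 6d = be
byte 13: (90 ^ 63) ^ 20 = f3 ^ 20 = d3
byte 14: (b6 ^ 7a) ^ 7a = cc ^ 7a = b6

ee 8b 53 b0 d2 6b af ed 5f 02 76 c3 be d3 b6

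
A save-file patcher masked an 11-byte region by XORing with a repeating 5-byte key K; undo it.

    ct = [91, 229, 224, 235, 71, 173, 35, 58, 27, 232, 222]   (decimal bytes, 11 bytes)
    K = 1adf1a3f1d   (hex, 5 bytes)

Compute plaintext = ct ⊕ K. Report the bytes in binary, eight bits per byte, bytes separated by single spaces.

01000001 00111010 11111010 11010100 01011010 10110111 11111100 00100000 00100100 11110101 11000100

The 5-byte key repeats, so the effective keystream is 1a df 1a 3f 1d 1a df 1a 3f 1d 1a.
byte 0: 5b ⊕ 1a = 41
byte 1: e5 ⊕ df = 3a
byte 2: e0 ⊕ 1a = fa
byte 3: eb ⊕ 3f = d4
byte 4: 47 ⊕ 1d = 5a
byte 5: ad ⊕ 1a = b7
byte 6: 23 ⊕ df = fc
byte 7: 3a ⊕ 1a = 20
byte 8: 1b ⊕ 3f = 24
byte 9: e8 ⊕ 1d = f5
byte 10: de ⊕ 1a = c4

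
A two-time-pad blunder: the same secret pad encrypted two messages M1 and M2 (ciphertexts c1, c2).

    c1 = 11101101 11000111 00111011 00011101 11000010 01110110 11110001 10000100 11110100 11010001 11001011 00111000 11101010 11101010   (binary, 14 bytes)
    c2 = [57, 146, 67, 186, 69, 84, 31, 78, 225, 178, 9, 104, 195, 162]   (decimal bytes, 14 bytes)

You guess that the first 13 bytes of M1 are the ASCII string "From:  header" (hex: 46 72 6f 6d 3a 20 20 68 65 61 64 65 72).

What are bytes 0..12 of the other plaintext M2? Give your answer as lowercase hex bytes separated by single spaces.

First, c1 ⊕ c2 = (M1 ⊕ K) ⊕ (M2 ⊕ K) = M1 ⊕ M2, so the key drops out. Then M2 = (M1 ⊕ M2) ⊕ M1 over the first 13 bytes.
byte 0: (ed ^ 39) ^ 46 = d4 ^ 46 = 92
byte 1: (c7 ^ 92) ^ 72 = 55 ^ 72 = 27
byte 2: (3b ^ 43) ^ 6f = 78 ^ 6f = 17
byte 3: (1d ^ ba) ^ 6d = a7 ^ 6d = ca
byte 4: (c2 ^ 45) ^ 3a = 87 ^ 3a = bd
byte 5: (76 ^ 54) ^ 20 = 22 ^ 20 = 02
byte 6: (f1 ^ 1f) ^ 20 = ee ^ 20 = ce
byte 7: (84 ^ 4e) ^ 68 = ca ^ 68 = a2
byte 8: (f4 ^ e1) ^ 65 = 15 ^ 65 = 70
byte 9: (d1 ^ b2) ^ 61 = 63 ^ 61 = 02
byte 10: (cb ^ 09) ^ 64 = c2 ^ 64 = a6
byte 11: (38 ^ 68) ^ 65 = 50 ^ 65 = 35
byte 12: (ea ^ c3) ^ 72 = 29 ^ 72 = 5b

92 27 17 ca bd 02 ce a2 70 02 a6 35 5b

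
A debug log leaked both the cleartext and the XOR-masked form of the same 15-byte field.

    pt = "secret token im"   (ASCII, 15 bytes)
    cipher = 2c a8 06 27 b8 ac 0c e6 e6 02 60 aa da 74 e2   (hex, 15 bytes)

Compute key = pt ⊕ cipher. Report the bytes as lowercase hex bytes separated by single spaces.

Since cipher = pt ⊕ key, XORing both sides with pt gives key = pt ⊕ cipher.
73 ^ 2c = 5f
65 ^ a8 = cd
63 ^ 06 = 65
72 ^ 27 = 55
65 ^ b8 = dd
74 ^ ac = d8
20 ^ 0c = 2c
74 ^ e6 = 92
6f ^ e6 = 89
6b ^ 02 = 69
65 ^ 60 = 05
6e ^ aa = c4
20 ^ da = fa
69 ^ 74 = 1d
6d ^ e2 = 8f

5f cd 65 55 dd d8 2c 92 89 69 05 c4 fa 1d 8f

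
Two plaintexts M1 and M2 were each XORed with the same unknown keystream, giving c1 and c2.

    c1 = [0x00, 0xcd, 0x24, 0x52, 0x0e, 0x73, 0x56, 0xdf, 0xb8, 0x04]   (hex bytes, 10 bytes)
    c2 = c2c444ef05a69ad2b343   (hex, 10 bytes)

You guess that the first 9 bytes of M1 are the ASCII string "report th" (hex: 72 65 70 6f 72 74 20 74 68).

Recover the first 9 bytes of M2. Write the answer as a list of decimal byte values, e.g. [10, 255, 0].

[176, 108, 16, 210, 121, 161, 236, 121, 99]

First, c1 ⊕ c2 = (M1 ⊕ K) ⊕ (M2 ⊕ K) = M1 ⊕ M2, so the key drops out. Then M2 = (M1 ⊕ M2) ⊕ M1 over the first 9 bytes.
byte 0: (00 ⊕ c2) ⊕ 72 = c2 ⊕ 72 = b0
byte 1: (cd ⊕ c4) ⊕ 65 = 09 ⊕ 65 = 6c
byte 2: (24 ⊕ 44) ⊕ 70 = 60 ⊕ 70 = 10
byte 3: (52 ⊕ ef) ⊕ 6f = bd ⊕ 6f = d2
byte 4: (0e ⊕ 05) ⊕ 72 = 0b ⊕ 72 = 79
byte 5: (73 ⊕ a6) ⊕ 74 = d5 ⊕ 74 = a1
byte 6: (56 ⊕ 9a) ⊕ 20 = cc ⊕ 20 = ec
byte 7: (df ⊕ d2) ⊕ 74 = 0d ⊕ 74 = 79
byte 8: (b8 ⊕ b3) ⊕ 68 = 0b ⊕ 68 = 63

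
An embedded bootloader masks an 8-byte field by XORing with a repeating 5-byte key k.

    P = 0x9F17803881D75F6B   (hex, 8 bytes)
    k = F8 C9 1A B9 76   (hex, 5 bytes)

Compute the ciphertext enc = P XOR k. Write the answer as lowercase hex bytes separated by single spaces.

The 5-byte key repeats, so the effective keystream is f8 c9 1a b9 76 f8 c9 1a.
byte 0: 9f ⊕ f8 = 67
byte 1: 17 ⊕ c9 = de
byte 2: 80 ⊕ 1a = 9a
byte 3: 38 ⊕ b9 = 81
byte 4: 81 ⊕ 76 = f7
byte 5: d7 ⊕ f8 = 2f
byte 6: 5f ⊕ c9 = 96
byte 7: 6b ⊕ 1a = 71

67 de 9a 81 f7 2f 96 71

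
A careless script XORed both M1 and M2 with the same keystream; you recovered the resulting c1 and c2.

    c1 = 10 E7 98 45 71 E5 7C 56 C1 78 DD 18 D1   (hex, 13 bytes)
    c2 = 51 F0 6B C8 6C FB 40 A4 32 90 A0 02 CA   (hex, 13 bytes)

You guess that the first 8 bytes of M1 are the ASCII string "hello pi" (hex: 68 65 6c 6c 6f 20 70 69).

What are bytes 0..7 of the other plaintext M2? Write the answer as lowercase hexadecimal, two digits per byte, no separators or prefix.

29729fe1723e4c9b

First, c1 ⊕ c2 = (M1 ⊕ K) ⊕ (M2 ⊕ K) = M1 ⊕ M2, so the key drops out. Then M2 = (M1 ⊕ M2) ⊕ M1 over the first 8 bytes.
byte 0: (10 xor 51) xor 68 = 41 xor 68 = 29
byte 1: (e7 xor f0) xor 65 = 17 xor 65 = 72
byte 2: (98 xor 6b) xor 6c = f3 xor 6c = 9f
byte 3: (45 xor c8) xor 6c = 8d xor 6c = e1
byte 4: (71 xor 6c) xor 6f = 1d xor 6f = 72
byte 5: (e5 xor fb) xor 20 = 1e xor 20 = 3e
byte 6: (7c xor 40) xor 70 = 3c xor 70 = 4c
byte 7: (56 xor a4) xor 69 = f2 xor 69 = 9b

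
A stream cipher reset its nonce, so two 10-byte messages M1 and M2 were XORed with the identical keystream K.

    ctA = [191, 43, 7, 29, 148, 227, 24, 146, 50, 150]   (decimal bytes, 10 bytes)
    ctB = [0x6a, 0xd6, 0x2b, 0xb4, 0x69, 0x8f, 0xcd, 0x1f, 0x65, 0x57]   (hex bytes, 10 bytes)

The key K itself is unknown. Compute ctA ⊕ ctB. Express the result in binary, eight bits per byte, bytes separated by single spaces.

11010101 11111101 00101100 10101001 11111101 01101100 11010101 10001101 01010111 11000001

ctA ⊕ ctB = (M1 ⊕ K) ⊕ (M2 ⊕ K) = M1 ⊕ M2 — the shared key cancels under XOR.
10111111 xor 01101010 = 11010101
00101011 xor 11010110 = 11111101
00000111 xor 00101011 = 00101100
00011101 xor 10110100 = 10101001
10010100 xor 01101001 = 11111101
11100011 xor 10001111 = 01101100
00011000 xor 11001101 = 11010101
10010010 xor 00011111 = 10001101
00110010 xor 01100101 = 01010111
10010110 xor 01010111 = 11000001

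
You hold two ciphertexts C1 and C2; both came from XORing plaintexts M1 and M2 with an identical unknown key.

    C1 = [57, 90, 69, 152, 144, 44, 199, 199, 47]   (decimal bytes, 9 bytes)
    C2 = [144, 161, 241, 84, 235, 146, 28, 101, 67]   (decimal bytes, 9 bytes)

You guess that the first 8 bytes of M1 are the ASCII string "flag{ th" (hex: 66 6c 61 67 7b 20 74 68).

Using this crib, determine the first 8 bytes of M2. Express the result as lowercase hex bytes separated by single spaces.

cf 97 d5 ab 00 9e af ca

First, C1 ⊕ C2 = (M1 ⊕ K) ⊕ (M2 ⊕ K) = M1 ⊕ M2, so the key drops out. Then M2 = (M1 ⊕ M2) ⊕ M1 over the first 8 bytes.
byte 0: (39 ⊕ 90) ⊕ 66 = a9 ⊕ 66 = cf
byte 1: (5a ⊕ a1) ⊕ 6c = fb ⊕ 6c = 97
byte 2: (45 ⊕ f1) ⊕ 61 = b4 ⊕ 61 = d5
byte 3: (98 ⊕ 54) ⊕ 67 = cc ⊕ 67 = ab
byte 4: (90 ⊕ eb) ⊕ 7b = 7b ⊕ 7b = 00
byte 5: (2c ⊕ 92) ⊕ 20 = be ⊕ 20 = 9e
byte 6: (c7 ⊕ 1c) ⊕ 74 = db ⊕ 74 = af
byte 7: (c7 ⊕ 65) ⊕ 68 = a2 ⊕ 68 = ca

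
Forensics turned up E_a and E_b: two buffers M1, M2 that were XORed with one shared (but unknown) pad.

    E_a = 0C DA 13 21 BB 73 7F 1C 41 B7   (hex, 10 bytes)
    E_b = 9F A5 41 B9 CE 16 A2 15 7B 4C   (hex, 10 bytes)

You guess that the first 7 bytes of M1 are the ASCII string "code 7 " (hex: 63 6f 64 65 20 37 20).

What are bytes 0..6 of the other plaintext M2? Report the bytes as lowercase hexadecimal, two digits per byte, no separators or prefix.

f01036fd5552fd

First, E_a ⊕ E_b = (M1 ⊕ K) ⊕ (M2 ⊕ K) = M1 ⊕ M2, so the key drops out. Then M2 = (M1 ⊕ M2) ⊕ M1 over the first 7 bytes.
byte 0: (0c ⊕ 9f) ⊕ 63 = 93 ⊕ 63 = f0
byte 1: (da ⊕ a5) ⊕ 6f = 7f ⊕ 6f = 10
byte 2: (13 ⊕ 41) ⊕ 64 = 52 ⊕ 64 = 36
byte 3: (21 ⊕ b9) ⊕ 65 = 98 ⊕ 65 = fd
byte 4: (bb ⊕ ce) ⊕ 20 = 75 ⊕ 20 = 55
byte 5: (73 ⊕ 16) ⊕ 37 = 65 ⊕ 37 = 52
byte 6: (7f ⊕ a2) ⊕ 20 = dd ⊕ 20 = fd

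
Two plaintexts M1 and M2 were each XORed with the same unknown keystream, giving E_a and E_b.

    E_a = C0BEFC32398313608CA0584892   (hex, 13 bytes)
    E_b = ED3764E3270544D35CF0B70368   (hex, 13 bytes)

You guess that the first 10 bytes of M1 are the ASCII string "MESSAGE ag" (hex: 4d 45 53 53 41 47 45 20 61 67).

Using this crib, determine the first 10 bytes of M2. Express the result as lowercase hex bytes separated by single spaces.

60 cc cb 82 5f c1 12 93 b1 37

First, E_a ⊕ E_b = (M1 ⊕ K) ⊕ (M2 ⊕ K) = M1 ⊕ M2, so the key drops out. Then M2 = (M1 ⊕ M2) ⊕ M1 over the first 10 bytes.
byte 0: (c0 XOR ed) XOR 4d = 2d XOR 4d = 60
byte 1: (be XOR 37) XOR 45 = 89 XOR 45 = cc
byte 2: (fc XOR 64) XOR 53 = 98 XOR 53 = cb
byte 3: (32 XOR e3) XOR 53 = d1 XOR 53 = 82
byte 4: (39 XOR 27) XOR 41 = 1e XOR 41 = 5f
byte 5: (83 XOR 05) XOR 47 = 86 XOR 47 = c1
byte 6: (13 XOR 44) XOR 45 = 57 XOR 45 = 12
byte 7: (60 XOR d3) XOR 20 = b3 XOR 20 = 93
byte 8: (8c XOR 5c) XOR 61 = d0 XOR 61 = b1
byte 9: (a0 XOR f0) XOR 67 = 50 XOR 67 = 37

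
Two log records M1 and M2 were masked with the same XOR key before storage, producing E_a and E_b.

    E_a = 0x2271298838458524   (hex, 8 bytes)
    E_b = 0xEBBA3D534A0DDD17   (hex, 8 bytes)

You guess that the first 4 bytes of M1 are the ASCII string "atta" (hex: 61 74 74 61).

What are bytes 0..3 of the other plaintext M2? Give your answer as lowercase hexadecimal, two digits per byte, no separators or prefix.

a8bf60ba

First, E_a ⊕ E_b = (M1 ⊕ K) ⊕ (M2 ⊕ K) = M1 ⊕ M2, so the key drops out. Then M2 = (M1 ⊕ M2) ⊕ M1 over the first 4 bytes.
byte 0: (22 ^ eb) ^ 61 = c9 ^ 61 = a8
byte 1: (71 ^ ba) ^ 74 = cb ^ 74 = bf
byte 2: (29 ^ 3d) ^ 74 = 14 ^ 74 = 60
byte 3: (88 ^ 53) ^ 61 = db ^ 61 = ba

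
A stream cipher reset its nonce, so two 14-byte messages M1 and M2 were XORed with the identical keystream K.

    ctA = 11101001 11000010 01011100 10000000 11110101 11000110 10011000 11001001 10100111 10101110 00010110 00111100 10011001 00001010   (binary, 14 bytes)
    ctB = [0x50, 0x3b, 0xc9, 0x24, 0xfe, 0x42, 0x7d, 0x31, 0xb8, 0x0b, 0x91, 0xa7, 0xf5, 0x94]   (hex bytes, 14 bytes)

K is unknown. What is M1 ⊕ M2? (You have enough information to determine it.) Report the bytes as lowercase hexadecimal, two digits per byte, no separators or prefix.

b9f995a40b84e5f81fa5879b6c9e

ctA ⊕ ctB = (M1 ⊕ K) ⊕ (M2 ⊕ K) = M1 ⊕ M2 — the shared key cancels under XOR.
11101001 xor 01010000 = 10111001
11000010 xor 00111011 = 11111001
01011100 xor 11001001 = 10010101
10000000 xor 00100100 = 10100100
11110101 xor 11111110 = 00001011
11000110 xor 01000010 = 10000100
10011000 xor 01111101 = 11100101
11001001 xor 00110001 = 11111000
10100111 xor 10111000 = 00011111
10101110 xor 00001011 = 10100101
00010110 xor 10010001 = 10000111
00111100 xor 10100111 = 10011011
10011001 xor 11110101 = 01101100
00001010 xor 10010100 = 10011110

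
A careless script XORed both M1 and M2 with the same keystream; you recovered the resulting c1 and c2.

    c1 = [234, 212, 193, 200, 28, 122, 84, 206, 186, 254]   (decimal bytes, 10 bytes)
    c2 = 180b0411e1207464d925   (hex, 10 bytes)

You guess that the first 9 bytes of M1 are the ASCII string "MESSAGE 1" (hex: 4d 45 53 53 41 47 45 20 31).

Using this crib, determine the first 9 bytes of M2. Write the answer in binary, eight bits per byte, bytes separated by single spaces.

First, c1 ⊕ c2 = (M1 ⊕ K) ⊕ (M2 ⊕ K) = M1 ⊕ M2, so the key drops out. Then M2 = (M1 ⊕ M2) ⊕ M1 over the first 9 bytes.
byte 0: (ea ⊕ 18) ⊕ 4d = f2 ⊕ 4d = bf
byte 1: (d4 ⊕ 0b) ⊕ 45 = df ⊕ 45 = 9a
byte 2: (c1 ⊕ 04) ⊕ 53 = c5 ⊕ 53 = 96
byte 3: (c8 ⊕ 11) ⊕ 53 = d9 ⊕ 53 = 8a
byte 4: (1c ⊕ e1) ⊕ 41 = fd ⊕ 41 = bc
byte 5: (7a ⊕ 20) ⊕ 47 = 5a ⊕ 47 = 1d
byte 6: (54 ⊕ 74) ⊕ 45 = 20 ⊕ 45 = 65
byte 7: (ce ⊕ 64) ⊕ 20 = aa ⊕ 20 = 8a
byte 8: (ba ⊕ d9) ⊕ 31 = 63 ⊕ 31 = 52

10111111 10011010 10010110 10001010 10111100 00011101 01100101 10001010 01010010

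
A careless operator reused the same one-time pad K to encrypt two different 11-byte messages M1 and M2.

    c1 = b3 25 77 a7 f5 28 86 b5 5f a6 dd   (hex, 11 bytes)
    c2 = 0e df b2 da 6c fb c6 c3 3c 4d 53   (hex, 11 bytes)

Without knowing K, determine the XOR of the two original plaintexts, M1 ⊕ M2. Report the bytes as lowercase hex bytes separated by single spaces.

bd fa c5 7d 99 d3 40 76 63 eb 8e

c1 ⊕ c2 = (M1 ⊕ K) ⊕ (M2 ⊕ K) = M1 ⊕ M2 — the shared key cancels under XOR.
179 XOR  14 = 189
 37 XOR 223 = 250
119 XOR 178 = 197
167 XOR 218 = 125
245 XOR 108 = 153
 40 XOR 251 = 211
134 XOR 198 =  64
181 XOR 195 = 118
 95 XOR  60 =  99
166 XOR  77 = 235
221 XOR  83 = 142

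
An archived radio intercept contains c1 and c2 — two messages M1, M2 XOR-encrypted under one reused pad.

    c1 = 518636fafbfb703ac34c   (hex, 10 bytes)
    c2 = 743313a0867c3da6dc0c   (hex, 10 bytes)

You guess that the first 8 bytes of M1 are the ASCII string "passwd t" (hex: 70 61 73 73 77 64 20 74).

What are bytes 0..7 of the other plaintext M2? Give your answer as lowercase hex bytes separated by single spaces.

55 d4 56 29 0a e3 6d e8

First, c1 ⊕ c2 = (M1 ⊕ K) ⊕ (M2 ⊕ K) = M1 ⊕ M2, so the key drops out. Then M2 = (M1 ⊕ M2) ⊕ M1 over the first 8 bytes.
byte 0: (51 XOR 74) XOR 70 = 25 XOR 70 = 55
byte 1: (86 XOR 33) XOR 61 = b5 XOR 61 = d4
byte 2: (36 XOR 13) XOR 73 = 25 XOR 73 = 56
byte 3: (fa XOR a0) XOR 73 = 5a XOR 73 = 29
byte 4: (fb XOR 86) XOR 77 = 7d XOR 77 = 0a
byte 5: (fb XOR 7c) XOR 64 = 87 XOR 64 = e3
byte 6: (70 XOR 3d) XOR 20 = 4d XOR 20 = 6d
byte 7: (3a XOR a6) XOR 74 = 9c XOR 74 = e8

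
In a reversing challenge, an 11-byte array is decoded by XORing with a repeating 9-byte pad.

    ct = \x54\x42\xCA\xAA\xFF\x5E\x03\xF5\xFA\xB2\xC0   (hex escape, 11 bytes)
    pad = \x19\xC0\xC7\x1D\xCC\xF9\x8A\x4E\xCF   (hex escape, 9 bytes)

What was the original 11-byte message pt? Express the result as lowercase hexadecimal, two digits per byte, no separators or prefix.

4d820db733a789bb35ab00

The 9-byte key repeats, so the effective keystream is 19 c0 c7 1d cc f9 8a 4e cf 19 c0.
byte 0: 01010100 ⊕ 00011001 = 01001101
byte 1: 01000010 ⊕ 11000000 = 10000010
byte 2: 11001010 ⊕ 11000111 = 00001101
byte 3: 10101010 ⊕ 00011101 = 10110111
byte 4: 11111111 ⊕ 11001100 = 00110011
byte 5: 01011110 ⊕ 11111001 = 10100111
byte 6: 00000011 ⊕ 10001010 = 10001001
byte 7: 11110101 ⊕ 01001110 = 10111011
byte 8: 11111010 ⊕ 11001111 = 00110101
byte 9: 10110010 ⊕ 00011001 = 10101011
byte 10: 11000000 ⊕ 11000000 = 00000000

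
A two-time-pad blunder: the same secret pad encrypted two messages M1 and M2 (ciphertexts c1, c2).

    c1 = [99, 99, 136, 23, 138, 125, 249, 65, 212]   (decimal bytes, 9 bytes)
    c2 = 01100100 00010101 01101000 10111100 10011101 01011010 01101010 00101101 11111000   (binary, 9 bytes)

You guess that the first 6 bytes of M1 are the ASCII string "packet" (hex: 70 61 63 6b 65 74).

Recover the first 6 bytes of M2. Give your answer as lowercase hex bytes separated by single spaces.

First, c1 ⊕ c2 = (M1 ⊕ K) ⊕ (M2 ⊕ K) = M1 ⊕ M2, so the key drops out. Then M2 = (M1 ⊕ M2) ⊕ M1 over the first 6 bytes.
byte 0: (63 ⊕ 64) ⊕ 70 = 07 ⊕ 70 = 77
byte 1: (63 ⊕ 15) ⊕ 61 = 76 ⊕ 61 = 17
byte 2: (88 ⊕ 68) ⊕ 63 = e0 ⊕ 63 = 83
byte 3: (17 ⊕ bc) ⊕ 6b = ab ⊕ 6b = c0
byte 4: (8a ⊕ 9d) ⊕ 65 = 17 ⊕ 65 = 72
byte 5: (7d ⊕ 5a) ⊕ 74 = 27 ⊕ 74 = 53

77 17 83 c0 72 53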